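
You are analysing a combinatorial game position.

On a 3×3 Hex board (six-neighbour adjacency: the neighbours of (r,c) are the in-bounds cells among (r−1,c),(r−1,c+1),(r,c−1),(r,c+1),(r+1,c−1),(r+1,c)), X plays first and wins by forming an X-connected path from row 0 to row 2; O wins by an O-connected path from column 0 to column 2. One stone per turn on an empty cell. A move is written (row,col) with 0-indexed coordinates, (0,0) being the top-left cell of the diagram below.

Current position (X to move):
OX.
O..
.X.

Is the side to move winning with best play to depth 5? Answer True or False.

[OX./O../.X.] X move#1: (0,2):+1/OXX/O../.X.*, (1,1):+1/OX./OX./.X., (1,2):+1/OX./O.X/.X., (2,0):-1/OX./O../XX., (2,2):-1/OX./O../.XX
[OXX/O../.X.] O move#2: (1,1):-1/OXX/OO./.X.*, (1,2):-1/OXX/O.O/.X., (2,0):-1/OXX/O../OX., (2,2):-1/OXX/O../.XO
[OXX/OO./.X.] X move#3: (1,2):+1/OXX/OOX/.X.*, (2,0):-1/OXX/OO./XX., (2,2):-1/OXX/OO./.XX
[OXX/OOX/.X.] end (terminal -1, O#4); searched OX./O../.X. to 5

X winning at [OX./O../.X.]: True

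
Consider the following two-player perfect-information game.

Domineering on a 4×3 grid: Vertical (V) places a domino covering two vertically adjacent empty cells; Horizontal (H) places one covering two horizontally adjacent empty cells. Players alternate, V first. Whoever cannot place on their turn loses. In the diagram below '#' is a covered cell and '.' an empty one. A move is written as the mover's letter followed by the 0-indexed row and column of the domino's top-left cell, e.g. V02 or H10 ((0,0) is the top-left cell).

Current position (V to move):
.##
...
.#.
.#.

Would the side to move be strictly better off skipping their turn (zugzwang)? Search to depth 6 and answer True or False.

p1 V@[.##/.../.#./.#.]: V00[###/#../.#./.#.]+1* V10[.##/#../##./.#.]+1 V12[.##/..#/.##/.#.]+1 V20[.##/.../##./##.]+1 V22[.##/.../.##/.##]+1
p2 H@[###/#../.#./.#.]: H11[###/###/.#./.#.]-1*
p3 V@[###/###/.#./.#.]: V20[###/###/##./##.]+1* V22[###/###/.##/.##]+1
p4 H@[###/###/##./##.] terminal -1; root [.##/.../.#./.#.] d6
pass branch (H moves first from the same position):
  | p1 H@[.##/.../.#./.#.]: H10[.##/##./.#./.#.]-1* H11[.##/.##/.#./.#.]-1
  | p2 V@[.##/##./.#./.#.]: V12[.##/###/.##/.#.]+1* V20[.##/##./##./##.]+1 V22[.##/##./.##/.##]+1
  | p3 H@[.##/###/.##/.#.] terminal -1; root [.##/.../.#./.#.] d6
V moving scores +1; V passing scores +1

zugzwang(.##/.../.#./.#., V) = False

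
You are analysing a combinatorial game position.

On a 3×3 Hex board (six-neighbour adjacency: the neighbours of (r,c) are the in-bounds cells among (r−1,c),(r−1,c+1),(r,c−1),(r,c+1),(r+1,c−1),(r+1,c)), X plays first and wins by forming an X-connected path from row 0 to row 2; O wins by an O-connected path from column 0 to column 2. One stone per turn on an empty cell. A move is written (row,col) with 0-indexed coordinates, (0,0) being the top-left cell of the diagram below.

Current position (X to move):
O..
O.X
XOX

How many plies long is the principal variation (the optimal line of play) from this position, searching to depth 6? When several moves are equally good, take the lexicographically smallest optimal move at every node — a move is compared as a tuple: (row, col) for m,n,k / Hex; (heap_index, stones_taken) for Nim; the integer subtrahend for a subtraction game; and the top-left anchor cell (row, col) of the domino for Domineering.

PV length from [O../O.X/XOX]: 3 plies

[O../O.X/XOX] X move#1: (0,1):+1/OX./O.X/XOX*, (0,2):+1/O.X/O.X/XOX, (1,1):+1/O../OXX/XOX
[OX./O.X/XOX] O move#2: (0,2):-1/OXO/O.X/XOX*, (1,1):-1/OX./OOX/XOX
[OXO/O.X/XOX] X move#3: (1,1):+1/OXO/OXX/XOX*
[OXO/OXX/XOX] end (terminal -1, O#4); searched O../O.X/XOX to 6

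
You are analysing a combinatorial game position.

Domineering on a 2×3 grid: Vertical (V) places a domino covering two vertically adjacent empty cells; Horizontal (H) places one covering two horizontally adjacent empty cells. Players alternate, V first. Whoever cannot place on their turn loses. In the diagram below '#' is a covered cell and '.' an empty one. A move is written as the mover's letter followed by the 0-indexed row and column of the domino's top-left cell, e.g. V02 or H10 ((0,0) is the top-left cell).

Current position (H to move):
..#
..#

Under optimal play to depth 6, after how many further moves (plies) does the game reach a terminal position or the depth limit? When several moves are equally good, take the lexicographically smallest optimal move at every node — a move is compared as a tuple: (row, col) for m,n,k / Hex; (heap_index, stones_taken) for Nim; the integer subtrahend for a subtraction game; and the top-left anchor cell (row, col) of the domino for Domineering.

PV length from [..#/..#]: 1 ply

p1 H@[..#/..#]: H00[###/..#]+1* H10[..#/###]+1
p2 V@[###/..#] terminal -1; root [..#/..#] d6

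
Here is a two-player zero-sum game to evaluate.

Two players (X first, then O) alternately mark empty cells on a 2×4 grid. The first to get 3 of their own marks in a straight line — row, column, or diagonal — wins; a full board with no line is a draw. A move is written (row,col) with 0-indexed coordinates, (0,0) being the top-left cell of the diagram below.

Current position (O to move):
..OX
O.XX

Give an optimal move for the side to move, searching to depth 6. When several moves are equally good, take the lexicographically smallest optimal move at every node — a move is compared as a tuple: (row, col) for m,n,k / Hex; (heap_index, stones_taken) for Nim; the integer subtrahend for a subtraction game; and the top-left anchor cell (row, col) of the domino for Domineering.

[..OX/O.XX] O move#1: (0,0):-1/O.OX/O.XX, (0,1):-1/.OOX/O.XX, (1,1):+0/..OX/OOXX*
[..OX/OOXX] X move#2: (0,0):+0/X.OX/OOXX*, (0,1):+0/.XOX/OOXX
[X.OX/OOXX] O move#3: (0,1):+0/XOOX/OOXX*
[XOOX/OOXX] end (terminal +0, X#4); searched ..OX/O.XX to 6

O's best at [..OX/O.XX]: (1,1)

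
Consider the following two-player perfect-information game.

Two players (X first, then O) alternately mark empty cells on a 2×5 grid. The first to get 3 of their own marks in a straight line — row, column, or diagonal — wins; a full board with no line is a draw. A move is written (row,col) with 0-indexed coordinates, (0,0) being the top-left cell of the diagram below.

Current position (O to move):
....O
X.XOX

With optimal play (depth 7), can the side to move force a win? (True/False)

O winning at [....O/X.XOX]: False

p1 O@[....O/X.XOX]: (0,0)[O...O/X.XOX]-1 (0,1)[.O..O/X.XOX]-1 (0,2)[..O.O/X.XOX]-1 (0,3)[...OO/X.XOX]-1 (1,1)[....O/XOXOX]+0*
p2 X@[....O/XOXOX]: (0,0)[X...O/XOXOX]+0* (0,1)[.X..O/XOXOX]+0 (0,2)[..X.O/XOXOX]+0 (0,3)[...XO/XOXOX]+0
p3 O@[X...O/XOXOX]: (0,1)[XO..O/XOXOX]+0* (0,2)[X.O.O/XOXOX]+0 (0,3)[X..OO/XOXOX]+0
p4 X@[XO..O/XOXOX]: (0,2)[XOX.O/XOXOX]+0* (0,3)[XO.XO/XOXOX]+0
p5 O@[XOX.O/XOXOX]: (0,3)[XOXOO/XOXOX]+0*
p6 X@[XOXOO/XOXOX] terminal +0; root [....O/X.XOX] d7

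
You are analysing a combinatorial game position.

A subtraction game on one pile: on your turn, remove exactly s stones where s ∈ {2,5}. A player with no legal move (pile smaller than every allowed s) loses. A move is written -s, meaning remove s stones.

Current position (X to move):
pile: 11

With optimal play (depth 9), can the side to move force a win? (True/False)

X winning at [11]: False

p1 X@[11]: -2[9]-1* -5[6]-1
p2 O@[9]: -2[7]+1* -5[4]+1
p3 X@[7]: -2[5]-1* -5[2]-1
p4 O@[5]: -2[3]-1 -5[0]+1*
p5 X@[0] terminal -1; root [11] d9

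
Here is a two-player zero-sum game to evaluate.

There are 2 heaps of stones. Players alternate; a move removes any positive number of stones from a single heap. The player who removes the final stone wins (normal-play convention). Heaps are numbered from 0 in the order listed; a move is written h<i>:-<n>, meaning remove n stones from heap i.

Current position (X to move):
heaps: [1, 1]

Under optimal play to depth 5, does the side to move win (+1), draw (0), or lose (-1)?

value((1,1), X) = -1

ply 1, X at (1,1) | h0:-1=-1→(0,1)*; h1:-1=-1→(1,0)
ply 2, O at (0,1) | h1:-1=+1→(0,0)*
ply 3: (0,0) is terminal -1 (X); from (1,1) depth 5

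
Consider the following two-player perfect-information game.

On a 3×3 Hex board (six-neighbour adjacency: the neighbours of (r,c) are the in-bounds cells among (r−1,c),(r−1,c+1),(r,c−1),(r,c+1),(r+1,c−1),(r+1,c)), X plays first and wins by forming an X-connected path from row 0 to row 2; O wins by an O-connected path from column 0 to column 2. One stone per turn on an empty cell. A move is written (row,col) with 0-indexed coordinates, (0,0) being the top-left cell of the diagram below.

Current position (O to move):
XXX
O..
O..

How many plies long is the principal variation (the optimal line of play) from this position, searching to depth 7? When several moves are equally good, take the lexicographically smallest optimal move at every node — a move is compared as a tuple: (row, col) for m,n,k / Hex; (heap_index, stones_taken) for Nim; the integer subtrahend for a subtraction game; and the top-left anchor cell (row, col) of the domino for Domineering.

ply 1, O at XXX/O../O.. | (1,1)=-1→XXX/OO./O..; (1,2)=+1→XXX/O.O/O..*; (2,1)=+1→XXX/O../OO.; (2,2)=-1→XXX/O../O.O
ply 2, X at XXX/O.O/O.. | (1,1)=-1→XXX/OXO/O..*; (2,1)=-1→XXX/O.O/OX.; (2,2)=-1→XXX/O.O/O.X
ply 3, O at XXX/OXO/O.. | (2,1)=+1→XXX/OXO/OO.*; (2,2)=-1→XXX/OXO/O.O
ply 4: XXX/OXO/OO. is terminal -1 (X); from XXX/O../O.. depth 7

PV length from [XXX/O../O..]: 3 plies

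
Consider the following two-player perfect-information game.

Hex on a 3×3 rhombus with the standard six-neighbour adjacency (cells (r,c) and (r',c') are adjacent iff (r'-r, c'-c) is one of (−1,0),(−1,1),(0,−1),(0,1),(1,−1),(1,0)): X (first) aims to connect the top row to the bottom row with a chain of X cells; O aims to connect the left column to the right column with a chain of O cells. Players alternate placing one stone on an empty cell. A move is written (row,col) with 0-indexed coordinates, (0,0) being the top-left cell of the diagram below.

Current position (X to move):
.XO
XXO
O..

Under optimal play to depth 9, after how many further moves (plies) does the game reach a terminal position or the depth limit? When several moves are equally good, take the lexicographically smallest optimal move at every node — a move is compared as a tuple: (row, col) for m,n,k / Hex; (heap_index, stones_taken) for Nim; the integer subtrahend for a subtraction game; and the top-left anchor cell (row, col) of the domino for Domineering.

PV length from [.XO/XXO/O..]: 1 ply

[.XO/XXO/O..] X move#1: (0,0):-1/XXO/XXO/O.., (2,1):+1/.XO/XXO/OX.*, (2,2):-1/.XO/XXO/O.X
[.XO/XXO/OX.] end (terminal -1, O#2); searched .XO/XXO/O.. to 9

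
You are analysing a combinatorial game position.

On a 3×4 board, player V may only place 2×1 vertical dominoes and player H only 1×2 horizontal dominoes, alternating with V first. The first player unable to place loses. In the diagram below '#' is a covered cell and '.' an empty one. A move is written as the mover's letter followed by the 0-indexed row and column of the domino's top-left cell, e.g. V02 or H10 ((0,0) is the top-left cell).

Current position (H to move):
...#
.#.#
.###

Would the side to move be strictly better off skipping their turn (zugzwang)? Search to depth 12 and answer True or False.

zugzwang(...#/.#.#/.###, H) = False

ply 1, H at ...#/.#.#/.### | H00=-1→##.#/.#.#/.###*; H01=-1→.###/.#.#/.###
ply 2, V at ##.#/.#.#/.### | V02=+1→####/.###/.###*; V10=+1→##.#/##.#/####
ply 3: ####/.###/.### is terminal -1 (H); from ...#/.#.#/.### depth 12
pass branch (V moves first from the same position):
  | ply 1, V at ...#/.#.#/.### | V00=-1→#..#/##.#/.###; V02=+1→..##/.###/.###*; V10=-1→...#/##.#/####
  | ply 2, H at ..##/.###/.### | H00=-1→####/.###/.###*
  | ply 3, V at ####/.###/.### | V10=+1→####/####/####*
  | ply 4: ####/####/#### is terminal -1 (H); from ...#/.#.#/.### depth 12
H moving scores -1; H passing scores -1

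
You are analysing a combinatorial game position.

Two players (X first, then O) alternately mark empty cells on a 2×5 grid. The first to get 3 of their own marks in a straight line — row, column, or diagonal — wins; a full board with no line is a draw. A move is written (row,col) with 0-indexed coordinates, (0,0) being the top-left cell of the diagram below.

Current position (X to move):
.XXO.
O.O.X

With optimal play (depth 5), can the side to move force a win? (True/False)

X winning at [.XXO./O.O.X]: True

p1 X@[.XXO./O.O.X]: (0,0)[XXXO./O.O.X]+1* (0,4)[.XXOX/O.O.X]-1 (1,1)[.XXO./OXO.X]+0 (1,3)[.XXO./O.OXX]-1
p2 O@[XXXO./O.O.X] terminal -1; root [.XXO./O.O.X] d5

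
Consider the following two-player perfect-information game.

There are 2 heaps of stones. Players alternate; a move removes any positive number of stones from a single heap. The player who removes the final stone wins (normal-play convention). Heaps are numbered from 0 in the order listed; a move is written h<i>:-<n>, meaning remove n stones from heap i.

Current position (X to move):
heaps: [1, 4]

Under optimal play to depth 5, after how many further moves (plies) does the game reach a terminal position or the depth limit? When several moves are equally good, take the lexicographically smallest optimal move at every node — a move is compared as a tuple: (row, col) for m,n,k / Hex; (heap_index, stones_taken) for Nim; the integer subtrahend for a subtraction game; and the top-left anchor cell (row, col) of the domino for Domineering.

p1 X@[(1,4)]: h0:-1[(0,4)]-1 h1:-1[(1,3)]-1 h1:-2[(1,2)]-1 h1:-3[(1,1)]+1* h1:-4[(1,0)]-1
p2 O@[(1,1)]: h0:-1[(0,1)]-1* h1:-1[(1,0)]-1
p3 X@[(0,1)]: h1:-1[(0,0)]+1*
p4 O@[(0,0)] terminal -1; root [(1,4)] d5

PV length from [(1,4)]: 3 plies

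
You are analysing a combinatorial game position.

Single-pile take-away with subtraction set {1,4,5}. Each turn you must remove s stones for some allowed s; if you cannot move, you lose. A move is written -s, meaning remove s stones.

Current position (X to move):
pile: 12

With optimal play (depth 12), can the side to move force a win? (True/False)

p1 X@[12]: -1[11]-1 -4[8]+1* -5[7]-1
p2 O@[8]: -1[7]-1* -4[4]-1 -5[3]-1
p3 X@[7]: -1[6]-1 -4[3]-1 -5[2]+1*
p4 O@[2]: -1[1]-1*
p5 X@[1]: -1[0]+1*
p6 O@[0] terminal -1; root [12] d12

X winning at [12]: True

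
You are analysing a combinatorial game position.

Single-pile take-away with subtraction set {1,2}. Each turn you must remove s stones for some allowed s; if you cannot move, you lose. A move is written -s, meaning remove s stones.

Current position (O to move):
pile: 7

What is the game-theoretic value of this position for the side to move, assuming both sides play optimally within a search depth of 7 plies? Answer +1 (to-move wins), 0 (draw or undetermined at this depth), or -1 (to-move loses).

value(7, O) = +1

ply 1, O at 7 | -1=+1→6*; -2=-1→5
ply 2, X at 6 | -1=-1→5*; -2=-1→4
ply 3, O at 5 | -1=-1→4; -2=+1→3*
ply 4, X at 3 | -1=-1→2*; -2=-1→1
ply 5, O at 2 | -1=-1→1; -2=+1→0*
ply 6: 0 is terminal -1 (X); from 7 depth 7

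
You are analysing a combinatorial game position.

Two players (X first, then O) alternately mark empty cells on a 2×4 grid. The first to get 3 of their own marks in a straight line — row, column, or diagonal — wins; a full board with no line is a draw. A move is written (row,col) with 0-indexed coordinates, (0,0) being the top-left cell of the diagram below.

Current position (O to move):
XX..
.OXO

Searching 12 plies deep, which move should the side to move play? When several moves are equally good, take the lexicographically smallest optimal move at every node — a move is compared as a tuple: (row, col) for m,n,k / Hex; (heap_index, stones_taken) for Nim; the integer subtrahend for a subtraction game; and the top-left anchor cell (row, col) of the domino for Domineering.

O's best at [XX../.OXO]: (0,2)

ply 1, O at XX../.OXO | (0,2)=+0→XXO./.OXO*; (0,3)=-1→XX.O/.OXO; (1,0)=-1→XX../OOXO
ply 2, X at XXO./.OXO | (0,3)=+0→XXOX/.OXO*; (1,0)=+0→XXO./XOXO
ply 3, O at XXOX/.OXO | (1,0)=+0→XXOX/OOXO*
ply 4: XXOX/OOXO is terminal +0 (X); from XX../.OXO depth 12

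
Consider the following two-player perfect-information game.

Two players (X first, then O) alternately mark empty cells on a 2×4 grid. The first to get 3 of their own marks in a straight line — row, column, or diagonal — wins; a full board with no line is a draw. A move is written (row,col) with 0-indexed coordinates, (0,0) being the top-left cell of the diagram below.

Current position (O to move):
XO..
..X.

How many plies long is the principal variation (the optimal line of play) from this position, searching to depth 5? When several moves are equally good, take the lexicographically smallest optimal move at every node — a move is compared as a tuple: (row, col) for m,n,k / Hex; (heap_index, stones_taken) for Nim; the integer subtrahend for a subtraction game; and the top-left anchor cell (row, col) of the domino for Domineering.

PV length from [XO../..X.]: 5 plies

[XO../..X.] O move#1: (0,2):+0/XOO./..X.*, (0,3):+0/XO.O/..X., (1,0):+0/XO../O.X., (1,1):+0/XO../.OX., (1,3):+0/XO../..XO
[XOO./..X.] X move#2: (0,3):+0/XOOX/..X.*, (1,0):-1/XOO./X.X., (1,1):-1/XOO./.XX., (1,3):-1/XOO./..XX
[XOOX/..X.] O move#3: (1,0):+0/XOOX/O.X.*, (1,1):+0/XOOX/.OX., (1,3):+0/XOOX/..XO
[XOOX/O.X.] X move#4: (1,1):+0/XOOX/OXX.*, (1,3):+0/XOOX/O.XX
[XOOX/OXX.] O move#5: (1,3):+0/XOOX/OXXO*
[XOOX/OXXO] end (terminal +0, X#6); searched XO../..X. to 5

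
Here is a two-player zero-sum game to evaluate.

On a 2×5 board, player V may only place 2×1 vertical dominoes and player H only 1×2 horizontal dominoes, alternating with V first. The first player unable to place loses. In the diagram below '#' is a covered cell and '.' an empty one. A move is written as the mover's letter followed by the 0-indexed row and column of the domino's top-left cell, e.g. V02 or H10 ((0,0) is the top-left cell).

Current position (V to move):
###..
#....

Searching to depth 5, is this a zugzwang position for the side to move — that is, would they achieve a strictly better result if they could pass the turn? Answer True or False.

zugzwang(###../#...., V) = False

ply 1, V at ###../#.... | V03=+1→####./#..#.*; V04=-1→###.#/#...#
ply 2, H at ####./#..#. | H11=-1→####./####.*
ply 3, V at ####./####. | V04=+1→#####/#####*
ply 4: #####/##### is terminal -1 (H); from ###../#.... depth 5
if V skipped the turn, H would face:
~ ply 1, H at ###../#.... | H03=+1→#####/#....*; H11=-1→###../###..; H12=-1→###../#.##.; H13=+1→###../#..##
~ ply 2: #####/#.... is terminal -1 (V); from ###../#.... depth 5
compare (V): move=+1 vs pass=-1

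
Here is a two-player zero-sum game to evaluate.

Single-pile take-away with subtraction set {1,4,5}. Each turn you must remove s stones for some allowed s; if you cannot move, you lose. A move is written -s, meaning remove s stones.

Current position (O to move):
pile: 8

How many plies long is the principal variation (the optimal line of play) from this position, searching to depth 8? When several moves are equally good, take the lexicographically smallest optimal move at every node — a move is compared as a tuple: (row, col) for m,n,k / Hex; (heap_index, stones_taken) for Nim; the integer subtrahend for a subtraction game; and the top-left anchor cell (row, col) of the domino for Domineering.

PV length from [8]: 4 plies

ply 1, O at 8 | -1=-1→7*; -4=-1→4; -5=-1→3
ply 2, X at 7 | -1=-1→6; -4=-1→3; -5=+1→2*
ply 3, O at 2 | -1=-1→1*
ply 4, X at 1 | -1=+1→0*
ply 5: 0 is terminal -1 (O); from 8 depth 8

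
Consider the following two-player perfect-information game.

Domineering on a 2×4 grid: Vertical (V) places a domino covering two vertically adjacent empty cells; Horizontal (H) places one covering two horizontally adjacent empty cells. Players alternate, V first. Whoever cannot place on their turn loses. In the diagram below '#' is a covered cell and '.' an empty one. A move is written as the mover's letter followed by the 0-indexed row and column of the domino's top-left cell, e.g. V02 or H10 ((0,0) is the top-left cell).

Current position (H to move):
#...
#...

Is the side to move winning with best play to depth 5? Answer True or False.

p1 H@[#.../#...]: H01[###./#...]+1* H02[#.##/#...]+1 H11[#.../###.]+1 H12[#.../#.##]+1
p2 V@[###./#...]: V03[####/#..#]-1*
p3 H@[####/#..#]: H11[####/####]+1*
p4 V@[####/####] terminal -1; root [#.../#...] d5

H winning at [#.../#...]: True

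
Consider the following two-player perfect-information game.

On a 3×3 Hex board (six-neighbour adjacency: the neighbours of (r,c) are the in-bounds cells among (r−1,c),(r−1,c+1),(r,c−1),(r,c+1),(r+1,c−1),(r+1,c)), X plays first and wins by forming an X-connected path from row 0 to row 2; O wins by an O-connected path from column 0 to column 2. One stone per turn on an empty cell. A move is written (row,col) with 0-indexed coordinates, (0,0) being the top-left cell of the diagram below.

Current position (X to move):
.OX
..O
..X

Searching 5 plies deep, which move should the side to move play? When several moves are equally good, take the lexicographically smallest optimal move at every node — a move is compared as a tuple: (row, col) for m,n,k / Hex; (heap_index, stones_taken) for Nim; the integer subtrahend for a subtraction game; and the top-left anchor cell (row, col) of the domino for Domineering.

X's best at [.OX/..O/..X]: (1,1)

p1 X@[.OX/..O/..X]: (0,0)[XOX/..O/..X]-1 (1,0)[.OX/X.O/..X]-1 (1,1)[.OX/.XO/..X]+1* (2,0)[.OX/..O/X.X]-1 (2,1)[.OX/..O/.XX]-1
p2 O@[.OX/.XO/..X]: (0,0)[OOX/.XO/..X]-1* (1,0)[.OX/OXO/..X]-1 (2,0)[.OX/.XO/O.X]-1 (2,1)[.OX/.XO/.OX]-1
p3 X@[OOX/.XO/..X]: (1,0)[OOX/XXO/..X]+1* (2,0)[OOX/.XO/X.X]+1 (2,1)[OOX/.XO/.XX]+1
p4 O@[OOX/XXO/..X]: (2,0)[OOX/XXO/O.X]-1* (2,1)[OOX/XXO/.OX]-1
p5 X@[OOX/XXO/O.X]: (2,1)[OOX/XXO/OXX]+1*
p6 O@[OOX/XXO/OXX] terminal -1; root [.OX/..O/..X] d5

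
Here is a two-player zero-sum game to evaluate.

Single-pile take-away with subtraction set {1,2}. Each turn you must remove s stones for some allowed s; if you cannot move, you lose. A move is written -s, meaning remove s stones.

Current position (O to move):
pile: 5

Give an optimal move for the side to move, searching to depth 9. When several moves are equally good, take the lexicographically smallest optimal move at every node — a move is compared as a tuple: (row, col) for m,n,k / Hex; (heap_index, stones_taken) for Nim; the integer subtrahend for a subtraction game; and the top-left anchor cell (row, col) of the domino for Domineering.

ply 1, O at 5 | -1=-1→4; -2=+1→3*
ply 2, X at 3 | -1=-1→2*; -2=-1→1
ply 3, O at 2 | -1=-1→1; -2=+1→0*
ply 4: 0 is terminal -1 (X); from 5 depth 9

O's best at [5]: -2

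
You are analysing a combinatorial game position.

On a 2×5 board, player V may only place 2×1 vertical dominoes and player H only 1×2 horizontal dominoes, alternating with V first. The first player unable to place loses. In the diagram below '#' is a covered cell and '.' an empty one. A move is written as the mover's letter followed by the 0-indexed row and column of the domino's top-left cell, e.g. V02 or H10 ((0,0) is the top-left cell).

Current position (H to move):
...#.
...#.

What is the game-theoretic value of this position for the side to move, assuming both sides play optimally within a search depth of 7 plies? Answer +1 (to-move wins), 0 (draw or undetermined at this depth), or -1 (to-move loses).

[...#./...#.] H move#1: H00:-1/##.#./...#.*, H01:-1/.###./...#., H10:-1/...#./##.#., H11:-1/...#./.###.
[##.#./...#.] V move#2: V02:+1/####./..##.*, V04:-1/##.##/...##
[####./..##.] H move#3: H10:-1/####./####.*
[####./####.] V move#4: V04:+1/#####/#####*
[#####/#####] end (terminal -1, H#5); searched ...#./...#. to 7

value(...#./...#., H) = -1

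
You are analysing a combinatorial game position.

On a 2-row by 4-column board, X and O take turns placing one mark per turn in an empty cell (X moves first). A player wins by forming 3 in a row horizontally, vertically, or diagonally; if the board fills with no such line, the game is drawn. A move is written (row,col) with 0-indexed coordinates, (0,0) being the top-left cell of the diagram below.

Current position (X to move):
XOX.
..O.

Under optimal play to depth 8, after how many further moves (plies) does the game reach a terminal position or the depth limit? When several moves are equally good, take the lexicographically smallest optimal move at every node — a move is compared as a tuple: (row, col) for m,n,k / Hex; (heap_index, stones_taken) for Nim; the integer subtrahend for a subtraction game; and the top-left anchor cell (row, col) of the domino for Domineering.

PV length from [XOX./..O.]: 4 plies

p1 X@[XOX./..O.]: (0,3)[XOXX/..O.]-1 (1,0)[XOX./X.O.]+0* (1,1)[XOX./.XO.]+0 (1,3)[XOX./..OX]+0
p2 O@[XOX./X.O.]: (0,3)[XOXO/X.O.]+0* (1,1)[XOX./XOO.]+0 (1,3)[XOX./X.OO]+0
p3 X@[XOXO/X.O.]: (1,1)[XOXO/XXO.]+0* (1,3)[XOXO/X.OX]+0
p4 O@[XOXO/XXO.]: (1,3)[XOXO/XXOO]+0*
p5 X@[XOXO/XXOO] terminal +0; root [XOX./..O.] d8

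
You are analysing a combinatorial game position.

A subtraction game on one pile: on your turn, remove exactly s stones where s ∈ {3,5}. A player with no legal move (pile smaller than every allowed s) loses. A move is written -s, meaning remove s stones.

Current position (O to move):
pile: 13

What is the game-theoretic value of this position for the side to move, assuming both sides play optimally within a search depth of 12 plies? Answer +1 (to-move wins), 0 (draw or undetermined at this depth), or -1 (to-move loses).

p1 O@[13]: -3[10]+1* -5[8]+1
p2 X@[10]: -3[7]-1* -5[5]-1
p3 O@[7]: -3[4]-1 -5[2]+1*
p4 X@[2] terminal -1; root [13] d12

value(13, O) = +1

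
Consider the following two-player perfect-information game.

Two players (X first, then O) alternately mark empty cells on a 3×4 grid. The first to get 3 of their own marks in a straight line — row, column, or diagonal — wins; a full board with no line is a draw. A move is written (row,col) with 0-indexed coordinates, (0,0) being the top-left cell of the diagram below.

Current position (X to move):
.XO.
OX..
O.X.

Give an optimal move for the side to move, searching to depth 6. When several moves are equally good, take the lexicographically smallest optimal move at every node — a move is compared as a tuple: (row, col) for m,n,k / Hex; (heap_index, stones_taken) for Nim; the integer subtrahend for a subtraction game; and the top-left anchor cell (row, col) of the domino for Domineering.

X's best at [.XO./OX../O.X.]: (0,0)

ply 1, X at .XO./OX../O.X. | (0,0)=+1→XXO./OX../O.X.*; (0,3)=-1→.XOX/OX../O.X.; (1,2)=-1→.XO./OXX./O.X.; (1,3)=-1→.XO./OX.X/O.X.; (2,1)=+1→.XO./OX../OXX.; (2,3)=-1→.XO./OX../O.XX
ply 2: XXO./OX../O.X. is terminal -1 (O); from .XO./OX../O.X. depth 6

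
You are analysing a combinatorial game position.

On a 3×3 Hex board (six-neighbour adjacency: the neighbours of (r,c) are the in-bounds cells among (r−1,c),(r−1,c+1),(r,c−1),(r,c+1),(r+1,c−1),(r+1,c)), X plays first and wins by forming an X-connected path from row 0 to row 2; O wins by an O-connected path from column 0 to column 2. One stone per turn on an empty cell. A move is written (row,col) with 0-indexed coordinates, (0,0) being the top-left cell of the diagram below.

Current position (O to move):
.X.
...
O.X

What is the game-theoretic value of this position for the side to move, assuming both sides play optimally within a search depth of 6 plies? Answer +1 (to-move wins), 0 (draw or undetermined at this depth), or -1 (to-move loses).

ply 1, O at .X./.../O.X | (0,0)=-1→OX./.../O.X; (0,2)=-1→.XO/.../O.X; (1,0)=-1→.X./O../O.X; (1,1)=+1→.X./.O./O.X*; (1,2)=+1→.X./..O/O.X; (2,1)=-1→.X./.../OOX
ply 2, X at .X./.O./O.X | (0,0)=-1→XX./.O./O.X*; (0,2)=-1→.XX/.O./O.X; (1,0)=-1→.X./XO./O.X; (1,2)=-1→.X./.OX/O.X; (2,1)=-1→.X./.O./OXX
ply 3, O at XX./.O./O.X | (0,2)=+1→XXO/.O./O.X*; (1,0)=+1→XX./OO./O.X; (1,2)=+1→XX./.OO/O.X; (2,1)=+1→XX./.O./OOX
ply 4: XXO/.O./O.X is terminal -1 (X); from .X./.../O.X depth 6

value(.X./.../O.X, O) = +1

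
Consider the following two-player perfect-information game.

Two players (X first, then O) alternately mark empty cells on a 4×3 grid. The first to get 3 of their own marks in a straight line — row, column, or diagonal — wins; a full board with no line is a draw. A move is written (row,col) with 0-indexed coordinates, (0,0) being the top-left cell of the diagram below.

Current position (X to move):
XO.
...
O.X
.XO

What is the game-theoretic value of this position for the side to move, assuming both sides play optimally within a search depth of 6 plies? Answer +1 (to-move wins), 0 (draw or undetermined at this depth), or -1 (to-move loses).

ply 1, X at XO./.../O.X/.XO | (0,2)=+1→XOX/.../O.X/.XO*; (1,0)=-1→XO./X../O.X/.XO; (1,1)=+1→XO./.X./O.X/.XO; (1,2)=+1→XO./..X/O.X/.XO; (2,1)=+0→XO./.../OXX/.XO; (3,0)=-1→XO./.../O.X/XXO
ply 2, O at XOX/.../O.X/.XO | (1,0)=-1→XOX/O../O.X/.XO*; (1,1)=-1→XOX/.O./O.X/.XO; (1,2)=-1→XOX/..O/O.X/.XO; (2,1)=-1→XOX/.../OOX/.XO; (3,0)=-1→XOX/.../O.X/OXO
ply 3, X at XOX/O../O.X/.XO | (1,1)=+1→XOX/OX./O.X/.XO*; (1,2)=+1→XOX/O.X/O.X/.XO; (2,1)=-1→XOX/O../OXX/.XO; (3,0)=-1→XOX/O../O.X/XXO
ply 4: XOX/OX./O.X/.XO is terminal -1 (O); from XO./.../O.X/.XO depth 6

value(XO./.../O.X/.XO, X) = +1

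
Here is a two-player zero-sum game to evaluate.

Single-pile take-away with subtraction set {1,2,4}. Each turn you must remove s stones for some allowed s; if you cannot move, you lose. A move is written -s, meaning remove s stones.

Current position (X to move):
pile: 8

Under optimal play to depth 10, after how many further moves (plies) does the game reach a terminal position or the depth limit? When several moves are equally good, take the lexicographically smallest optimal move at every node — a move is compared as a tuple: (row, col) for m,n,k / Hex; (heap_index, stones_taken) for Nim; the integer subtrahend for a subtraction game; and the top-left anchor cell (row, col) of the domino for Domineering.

[8] X move#1: -1:-1/7, -2:+1/6*, -4:-1/4
[6] O move#2: -1:-1/5*, -2:-1/4, -4:-1/2
[5] X move#3: -1:-1/4, -2:+1/3*, -4:-1/1
[3] O move#4: -1:-1/2*, -2:-1/1
[2] X move#5: -1:-1/1, -2:+1/0*
[0] end (terminal -1, O#6); searched 8 to 10

PV length from [8]: 5 plies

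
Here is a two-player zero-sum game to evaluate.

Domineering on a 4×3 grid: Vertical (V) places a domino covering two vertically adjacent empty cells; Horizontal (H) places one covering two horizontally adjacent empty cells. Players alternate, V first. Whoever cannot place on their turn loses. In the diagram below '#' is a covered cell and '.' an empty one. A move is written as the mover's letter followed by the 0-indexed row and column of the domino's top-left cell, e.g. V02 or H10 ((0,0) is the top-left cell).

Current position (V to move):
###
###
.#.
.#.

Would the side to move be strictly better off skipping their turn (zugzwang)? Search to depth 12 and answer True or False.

zugzwang(###/###/.#./.#., V) = False

[###/###/.#./.#.] V move#1: V20:+1/###/###/##./##.*, V22:+1/###/###/.##/.##
[###/###/##./##.] end (terminal -1, H#2); searched ###/###/.#./.#. to 12
suppose V passes — search the same position with H to move:
pass> [###/###/.#./.#.] end (terminal -1, H#1); searched ###/###/.#./.#. to 12
for V: play +1, pass +1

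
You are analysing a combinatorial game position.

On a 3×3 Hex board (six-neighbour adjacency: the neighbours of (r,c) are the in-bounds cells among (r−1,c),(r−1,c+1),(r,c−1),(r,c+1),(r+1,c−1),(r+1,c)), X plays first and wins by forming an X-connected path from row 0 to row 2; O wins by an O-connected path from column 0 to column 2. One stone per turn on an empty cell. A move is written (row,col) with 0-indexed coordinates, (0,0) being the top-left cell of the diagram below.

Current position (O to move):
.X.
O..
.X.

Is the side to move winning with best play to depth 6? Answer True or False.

O winning at [.X./O../.X.]: True

ply 1, O at .X./O../.X. | (0,0)=-1→OX./O../.X.; (0,2)=-1→.XO/O../.X.; (1,1)=+1→.X./OO./.X.*; (1,2)=-1→.X./O.O/.X.; (2,0)=-1→.X./O../OX.; (2,2)=-1→.X./O../.XO
ply 2, X at .X./OO./.X. | (0,0)=-1→XX./OO./.X.*; (0,2)=-1→.XX/OO./.X.; (1,2)=-1→.X./OOX/.X.; (2,0)=-1→.X./OO./XX.; (2,2)=-1→.X./OO./.XX
ply 3, O at XX./OO./.X. | (0,2)=+1→XXO/OO./.X.*; (1,2)=+1→XX./OOO/.X.; (2,0)=+1→XX./OO./OX.; (2,2)=+1→XX./OO./.XO
ply 4: XXO/OO./.X. is terminal -1 (X); from .X./O../.X. depth 6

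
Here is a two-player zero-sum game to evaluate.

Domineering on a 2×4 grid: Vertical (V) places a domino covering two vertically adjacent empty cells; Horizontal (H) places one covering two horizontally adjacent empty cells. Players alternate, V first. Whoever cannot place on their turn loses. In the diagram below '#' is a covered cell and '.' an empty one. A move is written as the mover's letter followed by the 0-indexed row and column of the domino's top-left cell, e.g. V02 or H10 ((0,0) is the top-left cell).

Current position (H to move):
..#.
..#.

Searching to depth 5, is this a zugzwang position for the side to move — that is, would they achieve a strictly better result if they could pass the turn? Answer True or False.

ply 1, H at ..#./..#. | H00=+1→###./..#.*; H10=+1→..#./###.
ply 2, V at ###./..#. | V03=-1→####/..##*
ply 3, H at ####/..## | H10=+1→####/####*
ply 4: ####/#### is terminal -1 (V); from ..#./..#. depth 5
suppose H passes — search the same position with V to move:
pass> ply 1, V at ..#./..#. | V00=+1→#.#./#.#.*; V01=+1→.##./.##.; V03=-1→..##/..##
pass> ply 2: #.#./#.#. is terminal -1 (H); from ..#./..#. depth 5
for H: play +1, pass -1

zugzwang(..#./..#., H) = False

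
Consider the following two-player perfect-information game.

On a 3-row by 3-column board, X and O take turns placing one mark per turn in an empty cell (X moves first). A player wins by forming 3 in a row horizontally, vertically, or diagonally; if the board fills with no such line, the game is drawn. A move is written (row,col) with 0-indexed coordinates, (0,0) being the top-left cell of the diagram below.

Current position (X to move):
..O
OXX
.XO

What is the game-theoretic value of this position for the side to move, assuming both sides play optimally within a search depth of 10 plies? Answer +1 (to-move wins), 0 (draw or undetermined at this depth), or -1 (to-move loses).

value(..O/OXX/.XO, X) = +1

[..O/OXX/.XO] X move#1: (0,0):+0/X.O/OXX/.XO, (0,1):+1/.XO/OXX/.XO*, (2,0):+0/..O/OXX/XXO
[.XO/OXX/.XO] end (terminal -1, O#2); searched ..O/OXX/.XO to 10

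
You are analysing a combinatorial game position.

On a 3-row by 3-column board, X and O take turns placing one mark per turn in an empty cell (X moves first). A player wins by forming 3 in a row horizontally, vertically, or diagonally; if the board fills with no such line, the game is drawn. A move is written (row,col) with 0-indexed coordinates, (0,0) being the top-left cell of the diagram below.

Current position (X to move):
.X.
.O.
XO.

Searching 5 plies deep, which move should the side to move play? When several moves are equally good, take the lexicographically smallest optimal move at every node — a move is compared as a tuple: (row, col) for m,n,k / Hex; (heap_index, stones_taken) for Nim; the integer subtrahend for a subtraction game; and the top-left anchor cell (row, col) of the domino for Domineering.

X's best at [.X./.O./XO.]: (0,0)

ply 1, X at .X./.O./XO. | (0,0)=+1→XX./.O./XO.*; (0,2)=+0→.XX/.O./XO.; (1,0)=+0→.X./XO./XO.; (1,2)=+0→.X./.OX/XO.; (2,2)=+0→.X./.O./XOX
ply 2, O at XX./.O./XO. | (0,2)=-1→XXO/.O./XO.*; (1,0)=-1→XX./OO./XO.; (1,2)=-1→XX./.OO/XO.; (2,2)=-1→XX./.O./XOO
ply 3, X at XXO/.O./XO. | (1,0)=+1→XXO/XO./XO.*; (1,2)=+0→XXO/.OX/XO.; (2,2)=+0→XXO/.O./XOX
ply 4: XXO/XO./XO. is terminal -1 (O); from .X./.O./XO. depth 5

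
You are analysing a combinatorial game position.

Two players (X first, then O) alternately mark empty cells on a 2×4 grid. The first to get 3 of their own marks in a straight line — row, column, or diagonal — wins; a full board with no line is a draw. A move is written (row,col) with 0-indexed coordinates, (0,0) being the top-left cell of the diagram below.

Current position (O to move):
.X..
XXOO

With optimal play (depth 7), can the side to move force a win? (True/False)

O winning at [.X../XXOO]: False

[.X../XXOO] O move#1: (0,0):+0/OX../XXOO*, (0,2):+0/.XO./XXOO, (0,3):+0/.X.O/XXOO
[OX../XXOO] X move#2: (0,2):+0/OXX./XXOO*, (0,3):+0/OX.X/XXOO
[OXX./XXOO] O move#3: (0,3):+0/OXXO/XXOO*
[OXXO/XXOO] end (terminal +0, X#4); searched .X../XXOO to 7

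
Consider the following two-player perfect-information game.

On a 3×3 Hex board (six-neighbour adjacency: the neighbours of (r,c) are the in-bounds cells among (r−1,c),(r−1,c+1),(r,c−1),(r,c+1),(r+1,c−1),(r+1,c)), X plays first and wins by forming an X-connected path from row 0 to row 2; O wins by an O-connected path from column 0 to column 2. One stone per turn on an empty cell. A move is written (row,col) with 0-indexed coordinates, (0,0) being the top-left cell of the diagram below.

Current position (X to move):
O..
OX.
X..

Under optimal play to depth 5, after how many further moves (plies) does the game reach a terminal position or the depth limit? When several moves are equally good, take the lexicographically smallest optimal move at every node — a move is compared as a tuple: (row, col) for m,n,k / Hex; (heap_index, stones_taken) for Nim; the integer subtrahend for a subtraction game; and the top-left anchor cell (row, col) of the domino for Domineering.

PV length from [O../OX./X..]: 1 ply

p1 X@[O../OX./X..]: (0,1)[OX./OX./X..]+1* (0,2)[O.X/OX./X..]+1 (1,2)[O../OXX/X..]+1 (2,1)[O../OX./XX.]+1 (2,2)[O../OX./X.X]+1
p2 O@[OX./OX./X..] terminal -1; root [O../OX./X..] d5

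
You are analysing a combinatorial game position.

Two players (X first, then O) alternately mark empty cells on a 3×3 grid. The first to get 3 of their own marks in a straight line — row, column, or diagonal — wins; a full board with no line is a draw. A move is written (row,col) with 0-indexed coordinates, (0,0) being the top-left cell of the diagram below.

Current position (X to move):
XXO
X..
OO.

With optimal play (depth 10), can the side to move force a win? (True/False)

X winning at [XXO/X../OO.]: False

[XXO/X../OO.] X move#1: (1,1):-1/XXO/XX./OO.*, (1,2):-1/XXO/X.X/OO., (2,2):-1/XXO/X../OOX
[XXO/XX./OO.] O move#2: (1,2):-1/XXO/XXO/OO., (2,2):+1/XXO/XX./OOO*
[XXO/XX./OOO] end (terminal -1, X#3); searched XXO/X../OO. to 10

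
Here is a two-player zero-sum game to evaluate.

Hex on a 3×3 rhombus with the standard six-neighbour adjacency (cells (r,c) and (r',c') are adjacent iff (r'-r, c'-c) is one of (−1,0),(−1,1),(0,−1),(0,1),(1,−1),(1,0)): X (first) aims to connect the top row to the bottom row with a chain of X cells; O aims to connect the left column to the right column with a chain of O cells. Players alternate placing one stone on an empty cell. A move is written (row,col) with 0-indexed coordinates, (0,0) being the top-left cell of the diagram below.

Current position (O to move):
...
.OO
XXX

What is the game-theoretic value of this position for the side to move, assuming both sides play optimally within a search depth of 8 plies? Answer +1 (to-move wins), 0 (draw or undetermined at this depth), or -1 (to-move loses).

ply 1, O at .../.OO/XXX | (0,0)=+1→O../.OO/XXX*; (0,1)=+1→.O./.OO/XXX; (0,2)=-1→..O/.OO/XXX; (1,0)=+1→.../OOO/XXX
ply 2, X at O../.OO/XXX | (0,1)=-1→OX./.OO/XXX*; (0,2)=-1→O.X/.OO/XXX; (1,0)=-1→O../XOO/XXX
ply 3, O at OX./.OO/XXX | (0,2)=-1→OXO/.OO/XXX; (1,0)=+1→OX./OOO/XXX*
ply 4: OX./OOO/XXX is terminal -1 (X); from .../.OO/XXX depth 8

value(.../.OO/XXX, O) = +1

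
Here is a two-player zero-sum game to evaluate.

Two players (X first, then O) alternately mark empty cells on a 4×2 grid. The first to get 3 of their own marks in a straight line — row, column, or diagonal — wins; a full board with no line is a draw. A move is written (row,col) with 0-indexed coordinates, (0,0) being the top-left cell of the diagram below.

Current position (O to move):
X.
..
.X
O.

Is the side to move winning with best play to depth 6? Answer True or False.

O winning at [X./../.X/O.]: False

[X./../.X/O.] O move#1: (0,1):+0/XO/../.X/O.*, (1,0):+0/X./O./.X/O., (1,1):+0/X./.O/.X/O., (2,0):+0/X./../OX/O., (3,1):+0/X./../.X/OO
[XO/../.X/O.] X move#2: (1,0):+0/XO/X./.X/O.*, (1,1):+0/XO/.X/.X/O., (2,0):+0/XO/../XX/O., (3,1):+0/XO/../.X/OX
[XO/X./.X/O.] O move#3: (1,1):-1/XO/XO/.X/O., (2,0):+0/XO/X./OX/O.*, (3,1):-1/XO/X./.X/OO
[XO/X./OX/O.] X move#4: (1,1):+0/XO/XX/OX/O.*, (3,1):+0/XO/X./OX/OX
[XO/XX/OX/O.] O move#5: (3,1):+0/XO/XX/OX/OO*
[XO/XX/OX/OO] end (terminal +0, X#6); searched X./../.X/O. to 6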